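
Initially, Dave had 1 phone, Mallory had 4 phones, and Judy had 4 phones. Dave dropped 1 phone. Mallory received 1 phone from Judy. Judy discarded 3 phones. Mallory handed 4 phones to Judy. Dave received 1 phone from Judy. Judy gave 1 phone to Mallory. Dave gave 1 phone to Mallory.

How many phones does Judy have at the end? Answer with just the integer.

Tracking counts step by step:
Start: Dave=1, Mallory=4, Judy=4
Event 1 (Dave -1): Dave: 1 -> 0. State: Dave=0, Mallory=4, Judy=4
Event 2 (Judy -> Mallory, 1): Judy: 4 -> 3, Mallory: 4 -> 5. State: Dave=0, Mallory=5, Judy=3
Event 3 (Judy -3): Judy: 3 -> 0. State: Dave=0, Mallory=5, Judy=0
Event 4 (Mallory -> Judy, 4): Mallory: 5 -> 1, Judy: 0 -> 4. State: Dave=0, Mallory=1, Judy=4
Event 5 (Judy -> Dave, 1): Judy: 4 -> 3, Dave: 0 -> 1. State: Dave=1, Mallory=1, Judy=3
Event 6 (Judy -> Mallory, 1): Judy: 3 -> 2, Mallory: 1 -> 2. State: Dave=1, Mallory=2, Judy=2
Event 7 (Dave -> Mallory, 1): Dave: 1 -> 0, Mallory: 2 -> 3. State: Dave=0, Mallory=3, Judy=2

Judy's final count: 2

Answer: 2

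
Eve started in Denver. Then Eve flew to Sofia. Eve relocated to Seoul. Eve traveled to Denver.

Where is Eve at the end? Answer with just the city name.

Tracking Eve's location:
Start: Eve is in Denver.
After move 1: Denver -> Sofia. Eve is in Sofia.
After move 2: Sofia -> Seoul. Eve is in Seoul.
After move 3: Seoul -> Denver. Eve is in Denver.

Answer: Denver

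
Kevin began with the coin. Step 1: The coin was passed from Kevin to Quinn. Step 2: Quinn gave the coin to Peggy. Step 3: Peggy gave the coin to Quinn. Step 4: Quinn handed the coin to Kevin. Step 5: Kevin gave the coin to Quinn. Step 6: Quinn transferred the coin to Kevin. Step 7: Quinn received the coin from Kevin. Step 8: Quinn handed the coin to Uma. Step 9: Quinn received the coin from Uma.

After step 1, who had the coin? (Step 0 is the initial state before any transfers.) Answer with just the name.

Answer: Quinn

Derivation:
Tracking the coin holder through step 1:
After step 0 (start): Kevin
After step 1: Quinn

At step 1, the holder is Quinn.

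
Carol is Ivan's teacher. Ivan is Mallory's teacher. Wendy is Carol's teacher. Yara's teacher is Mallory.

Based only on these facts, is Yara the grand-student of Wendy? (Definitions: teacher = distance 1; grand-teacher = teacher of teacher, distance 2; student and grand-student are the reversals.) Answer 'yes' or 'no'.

Reconstructing the teacher chain from the given facts:
  Wendy -> Carol -> Ivan -> Mallory -> Yara
(each arrow means 'teacher of the next')
Positions in the chain (0 = top):
  position of Wendy: 0
  position of Carol: 1
  position of Ivan: 2
  position of Mallory: 3
  position of Yara: 4

Yara is at position 4, Wendy is at position 0; signed distance (j - i) = -4.
'grand-student' requires j - i = -2. Actual distance is -4, so the relation does NOT hold.

Answer: no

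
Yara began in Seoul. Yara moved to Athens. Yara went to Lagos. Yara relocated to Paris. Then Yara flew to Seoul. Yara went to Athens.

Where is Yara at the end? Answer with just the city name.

Tracking Yara's location:
Start: Yara is in Seoul.
After move 1: Seoul -> Athens. Yara is in Athens.
After move 2: Athens -> Lagos. Yara is in Lagos.
After move 3: Lagos -> Paris. Yara is in Paris.
After move 4: Paris -> Seoul. Yara is in Seoul.
After move 5: Seoul -> Athens. Yara is in Athens.

Answer: Athens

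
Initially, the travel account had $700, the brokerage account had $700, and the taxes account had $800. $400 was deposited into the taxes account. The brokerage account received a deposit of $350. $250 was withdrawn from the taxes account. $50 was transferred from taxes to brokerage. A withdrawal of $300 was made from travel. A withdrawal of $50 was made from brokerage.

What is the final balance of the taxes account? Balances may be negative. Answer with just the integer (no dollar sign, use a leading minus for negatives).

Tracking account balances step by step:
Start: travel=700, brokerage=700, taxes=800
Event 1 (deposit 400 to taxes): taxes: 800 + 400 = 1200. Balances: travel=700, brokerage=700, taxes=1200
Event 2 (deposit 350 to brokerage): brokerage: 700 + 350 = 1050. Balances: travel=700, brokerage=1050, taxes=1200
Event 3 (withdraw 250 from taxes): taxes: 1200 - 250 = 950. Balances: travel=700, brokerage=1050, taxes=950
Event 4 (transfer 50 taxes -> brokerage): taxes: 950 - 50 = 900, brokerage: 1050 + 50 = 1100. Balances: travel=700, brokerage=1100, taxes=900
Event 5 (withdraw 300 from travel): travel: 700 - 300 = 400. Balances: travel=400, brokerage=1100, taxes=900
Event 6 (withdraw 50 from brokerage): brokerage: 1100 - 50 = 1050. Balances: travel=400, brokerage=1050, taxes=900

Final balance of taxes: 900

Answer: 900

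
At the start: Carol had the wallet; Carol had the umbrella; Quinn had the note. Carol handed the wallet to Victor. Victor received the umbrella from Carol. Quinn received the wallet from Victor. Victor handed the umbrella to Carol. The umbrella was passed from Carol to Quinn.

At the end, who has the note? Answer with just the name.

Answer: Quinn

Derivation:
Tracking all object holders:
Start: wallet:Carol, umbrella:Carol, note:Quinn
Event 1 (give wallet: Carol -> Victor). State: wallet:Victor, umbrella:Carol, note:Quinn
Event 2 (give umbrella: Carol -> Victor). State: wallet:Victor, umbrella:Victor, note:Quinn
Event 3 (give wallet: Victor -> Quinn). State: wallet:Quinn, umbrella:Victor, note:Quinn
Event 4 (give umbrella: Victor -> Carol). State: wallet:Quinn, umbrella:Carol, note:Quinn
Event 5 (give umbrella: Carol -> Quinn). State: wallet:Quinn, umbrella:Quinn, note:Quinn

Final state: wallet:Quinn, umbrella:Quinn, note:Quinn
The note is held by Quinn.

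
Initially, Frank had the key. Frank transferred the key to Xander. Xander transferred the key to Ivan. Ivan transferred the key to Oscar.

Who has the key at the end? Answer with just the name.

Answer: Oscar

Derivation:
Tracking the key through each event:
Start: Frank has the key.
After event 1: Xander has the key.
After event 2: Ivan has the key.
After event 3: Oscar has the key.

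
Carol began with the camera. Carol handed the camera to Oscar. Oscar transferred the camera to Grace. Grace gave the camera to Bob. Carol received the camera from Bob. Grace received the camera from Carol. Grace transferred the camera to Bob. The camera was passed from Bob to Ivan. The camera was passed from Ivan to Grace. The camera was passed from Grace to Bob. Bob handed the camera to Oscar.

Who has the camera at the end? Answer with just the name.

Answer: Oscar

Derivation:
Tracking the camera through each event:
Start: Carol has the camera.
After event 1: Oscar has the camera.
After event 2: Grace has the camera.
After event 3: Bob has the camera.
After event 4: Carol has the camera.
After event 5: Grace has the camera.
After event 6: Bob has the camera.
After event 7: Ivan has the camera.
After event 8: Grace has the camera.
After event 9: Bob has the camera.
After event 10: Oscar has the camera.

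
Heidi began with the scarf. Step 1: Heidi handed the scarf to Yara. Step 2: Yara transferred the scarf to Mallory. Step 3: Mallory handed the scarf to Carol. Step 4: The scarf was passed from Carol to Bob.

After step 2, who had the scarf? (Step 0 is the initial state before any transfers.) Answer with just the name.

Tracking the scarf holder through step 2:
After step 0 (start): Heidi
After step 1: Yara
After step 2: Mallory

At step 2, the holder is Mallory.

Answer: Mallory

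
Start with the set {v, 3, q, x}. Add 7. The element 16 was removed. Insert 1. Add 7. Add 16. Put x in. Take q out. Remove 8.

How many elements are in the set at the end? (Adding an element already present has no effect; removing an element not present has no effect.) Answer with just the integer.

Answer: 6

Derivation:
Tracking the set through each operation:
Start: {3, q, v, x}
Event 1 (add 7): added. Set: {3, 7, q, v, x}
Event 2 (remove 16): not present, no change. Set: {3, 7, q, v, x}
Event 3 (add 1): added. Set: {1, 3, 7, q, v, x}
Event 4 (add 7): already present, no change. Set: {1, 3, 7, q, v, x}
Event 5 (add 16): added. Set: {1, 16, 3, 7, q, v, x}
Event 6 (add x): already present, no change. Set: {1, 16, 3, 7, q, v, x}
Event 7 (remove q): removed. Set: {1, 16, 3, 7, v, x}
Event 8 (remove 8): not present, no change. Set: {1, 16, 3, 7, v, x}

Final set: {1, 16, 3, 7, v, x} (size 6)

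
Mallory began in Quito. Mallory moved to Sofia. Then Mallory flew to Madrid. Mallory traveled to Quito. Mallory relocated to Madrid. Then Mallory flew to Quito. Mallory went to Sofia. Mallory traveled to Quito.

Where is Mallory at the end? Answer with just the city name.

Tracking Mallory's location:
Start: Mallory is in Quito.
After move 1: Quito -> Sofia. Mallory is in Sofia.
After move 2: Sofia -> Madrid. Mallory is in Madrid.
After move 3: Madrid -> Quito. Mallory is in Quito.
After move 4: Quito -> Madrid. Mallory is in Madrid.
After move 5: Madrid -> Quito. Mallory is in Quito.
After move 6: Quito -> Sofia. Mallory is in Sofia.
After move 7: Sofia -> Quito. Mallory is in Quito.

Answer: Quito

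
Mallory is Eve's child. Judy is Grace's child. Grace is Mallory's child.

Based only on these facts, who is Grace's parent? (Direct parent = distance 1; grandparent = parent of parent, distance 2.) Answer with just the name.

Answer: Mallory

Derivation:
Reconstructing the parent chain from the given facts:
  Eve -> Mallory -> Grace -> Judy
(each arrow means 'parent of the next')
Positions in the chain (0 = top):
  position of Eve: 0
  position of Mallory: 1
  position of Grace: 2
  position of Judy: 3

Grace is at position 2; the parent is 1 step up the chain, i.e. position 1: Mallory.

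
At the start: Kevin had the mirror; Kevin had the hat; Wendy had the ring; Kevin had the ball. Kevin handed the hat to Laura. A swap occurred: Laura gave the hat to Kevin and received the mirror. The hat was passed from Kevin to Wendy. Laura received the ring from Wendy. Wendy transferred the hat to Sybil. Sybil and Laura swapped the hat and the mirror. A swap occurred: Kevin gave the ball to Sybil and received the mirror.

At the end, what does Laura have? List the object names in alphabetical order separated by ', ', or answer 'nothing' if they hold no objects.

Answer: hat, ring

Derivation:
Tracking all object holders:
Start: mirror:Kevin, hat:Kevin, ring:Wendy, ball:Kevin
Event 1 (give hat: Kevin -> Laura). State: mirror:Kevin, hat:Laura, ring:Wendy, ball:Kevin
Event 2 (swap hat<->mirror: now hat:Kevin, mirror:Laura). State: mirror:Laura, hat:Kevin, ring:Wendy, ball:Kevin
Event 3 (give hat: Kevin -> Wendy). State: mirror:Laura, hat:Wendy, ring:Wendy, ball:Kevin
Event 4 (give ring: Wendy -> Laura). State: mirror:Laura, hat:Wendy, ring:Laura, ball:Kevin
Event 5 (give hat: Wendy -> Sybil). State: mirror:Laura, hat:Sybil, ring:Laura, ball:Kevin
Event 6 (swap hat<->mirror: now hat:Laura, mirror:Sybil). State: mirror:Sybil, hat:Laura, ring:Laura, ball:Kevin
Event 7 (swap ball<->mirror: now ball:Sybil, mirror:Kevin). State: mirror:Kevin, hat:Laura, ring:Laura, ball:Sybil

Final state: mirror:Kevin, hat:Laura, ring:Laura, ball:Sybil
Laura holds: hat, ring.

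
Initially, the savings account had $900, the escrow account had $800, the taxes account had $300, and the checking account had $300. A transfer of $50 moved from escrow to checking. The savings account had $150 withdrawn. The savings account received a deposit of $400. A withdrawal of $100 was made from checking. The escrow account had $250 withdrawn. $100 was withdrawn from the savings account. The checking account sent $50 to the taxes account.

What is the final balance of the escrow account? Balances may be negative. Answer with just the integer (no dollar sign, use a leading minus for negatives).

Answer: 500

Derivation:
Tracking account balances step by step:
Start: savings=900, escrow=800, taxes=300, checking=300
Event 1 (transfer 50 escrow -> checking): escrow: 800 - 50 = 750, checking: 300 + 50 = 350. Balances: savings=900, escrow=750, taxes=300, checking=350
Event 2 (withdraw 150 from savings): savings: 900 - 150 = 750. Balances: savings=750, escrow=750, taxes=300, checking=350
Event 3 (deposit 400 to savings): savings: 750 + 400 = 1150. Balances: savings=1150, escrow=750, taxes=300, checking=350
Event 4 (withdraw 100 from checking): checking: 350 - 100 = 250. Balances: savings=1150, escrow=750, taxes=300, checking=250
Event 5 (withdraw 250 from escrow): escrow: 750 - 250 = 500. Balances: savings=1150, escrow=500, taxes=300, checking=250
Event 6 (withdraw 100 from savings): savings: 1150 - 100 = 1050. Balances: savings=1050, escrow=500, taxes=300, checking=250
Event 7 (transfer 50 checking -> taxes): checking: 250 - 50 = 200, taxes: 300 + 50 = 350. Balances: savings=1050, escrow=500, taxes=350, checking=200

Final balance of escrow: 500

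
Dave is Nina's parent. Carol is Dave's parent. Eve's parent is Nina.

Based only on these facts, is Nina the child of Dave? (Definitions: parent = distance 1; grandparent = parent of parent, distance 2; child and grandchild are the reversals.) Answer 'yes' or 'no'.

Reconstructing the parent chain from the given facts:
  Carol -> Dave -> Nina -> Eve
(each arrow means 'parent of the next')
Positions in the chain (0 = top):
  position of Carol: 0
  position of Dave: 1
  position of Nina: 2
  position of Eve: 3

Nina is at position 2, Dave is at position 1; signed distance (j - i) = -1.
'child' requires j - i = -1. Actual distance is -1, so the relation HOLDS.

Answer: yes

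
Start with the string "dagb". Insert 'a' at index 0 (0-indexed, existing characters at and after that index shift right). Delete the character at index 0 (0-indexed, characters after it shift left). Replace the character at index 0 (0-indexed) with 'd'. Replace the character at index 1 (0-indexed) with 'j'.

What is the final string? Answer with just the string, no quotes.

Applying each edit step by step:
Start: "dagb"
Op 1 (insert 'a' at idx 0): "dagb" -> "adagb"
Op 2 (delete idx 0 = 'a'): "adagb" -> "dagb"
Op 3 (replace idx 0: 'd' -> 'd'): "dagb" -> "dagb"
Op 4 (replace idx 1: 'a' -> 'j'): "dagb" -> "djgb"

Answer: djgb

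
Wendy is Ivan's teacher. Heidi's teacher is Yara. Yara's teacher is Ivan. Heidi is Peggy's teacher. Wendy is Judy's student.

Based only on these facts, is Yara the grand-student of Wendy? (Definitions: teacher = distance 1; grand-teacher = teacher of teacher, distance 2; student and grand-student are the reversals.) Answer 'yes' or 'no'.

Reconstructing the teacher chain from the given facts:
  Judy -> Wendy -> Ivan -> Yara -> Heidi -> Peggy
(each arrow means 'teacher of the next')
Positions in the chain (0 = top):
  position of Judy: 0
  position of Wendy: 1
  position of Ivan: 2
  position of Yara: 3
  position of Heidi: 4
  position of Peggy: 5

Yara is at position 3, Wendy is at position 1; signed distance (j - i) = -2.
'grand-student' requires j - i = -2. Actual distance is -2, so the relation HOLDS.

Answer: yes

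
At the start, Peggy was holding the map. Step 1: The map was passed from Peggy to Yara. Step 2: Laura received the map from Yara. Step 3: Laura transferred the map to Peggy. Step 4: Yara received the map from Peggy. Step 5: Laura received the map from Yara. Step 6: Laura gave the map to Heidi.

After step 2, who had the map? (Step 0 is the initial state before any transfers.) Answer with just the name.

Tracking the map holder through step 2:
After step 0 (start): Peggy
After step 1: Yara
After step 2: Laura

At step 2, the holder is Laura.

Answer: Laura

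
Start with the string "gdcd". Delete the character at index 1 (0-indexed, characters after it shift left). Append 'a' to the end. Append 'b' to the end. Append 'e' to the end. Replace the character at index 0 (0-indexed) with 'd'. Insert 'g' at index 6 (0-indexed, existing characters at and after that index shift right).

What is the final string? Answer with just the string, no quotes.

Answer: dcdabeg

Derivation:
Applying each edit step by step:
Start: "gdcd"
Op 1 (delete idx 1 = 'd'): "gdcd" -> "gcd"
Op 2 (append 'a'): "gcd" -> "gcda"
Op 3 (append 'b'): "gcda" -> "gcdab"
Op 4 (append 'e'): "gcdab" -> "gcdabe"
Op 5 (replace idx 0: 'g' -> 'd'): "gcdabe" -> "dcdabe"
Op 6 (insert 'g' at idx 6): "dcdabe" -> "dcdabeg"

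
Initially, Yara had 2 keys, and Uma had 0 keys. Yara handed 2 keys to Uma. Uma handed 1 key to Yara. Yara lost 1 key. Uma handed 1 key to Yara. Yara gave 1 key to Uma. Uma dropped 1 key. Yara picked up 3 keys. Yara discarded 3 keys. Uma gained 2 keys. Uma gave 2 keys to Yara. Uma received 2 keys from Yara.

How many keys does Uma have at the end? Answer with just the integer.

Answer: 2

Derivation:
Tracking counts step by step:
Start: Yara=2, Uma=0
Event 1 (Yara -> Uma, 2): Yara: 2 -> 0, Uma: 0 -> 2. State: Yara=0, Uma=2
Event 2 (Uma -> Yara, 1): Uma: 2 -> 1, Yara: 0 -> 1. State: Yara=1, Uma=1
Event 3 (Yara -1): Yara: 1 -> 0. State: Yara=0, Uma=1
Event 4 (Uma -> Yara, 1): Uma: 1 -> 0, Yara: 0 -> 1. State: Yara=1, Uma=0
Event 5 (Yara -> Uma, 1): Yara: 1 -> 0, Uma: 0 -> 1. State: Yara=0, Uma=1
Event 6 (Uma -1): Uma: 1 -> 0. State: Yara=0, Uma=0
Event 7 (Yara +3): Yara: 0 -> 3. State: Yara=3, Uma=0
Event 8 (Yara -3): Yara: 3 -> 0. State: Yara=0, Uma=0
Event 9 (Uma +2): Uma: 0 -> 2. State: Yara=0, Uma=2
Event 10 (Uma -> Yara, 2): Uma: 2 -> 0, Yara: 0 -> 2. State: Yara=2, Uma=0
Event 11 (Yara -> Uma, 2): Yara: 2 -> 0, Uma: 0 -> 2. State: Yara=0, Uma=2

Uma's final count: 2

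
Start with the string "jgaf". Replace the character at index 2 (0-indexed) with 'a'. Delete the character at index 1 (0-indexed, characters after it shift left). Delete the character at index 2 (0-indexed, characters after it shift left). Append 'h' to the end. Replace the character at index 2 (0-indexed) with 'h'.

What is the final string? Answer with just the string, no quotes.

Answer: jah

Derivation:
Applying each edit step by step:
Start: "jgaf"
Op 1 (replace idx 2: 'a' -> 'a'): "jgaf" -> "jgaf"
Op 2 (delete idx 1 = 'g'): "jgaf" -> "jaf"
Op 3 (delete idx 2 = 'f'): "jaf" -> "ja"
Op 4 (append 'h'): "ja" -> "jah"
Op 5 (replace idx 2: 'h' -> 'h'): "jah" -> "jah"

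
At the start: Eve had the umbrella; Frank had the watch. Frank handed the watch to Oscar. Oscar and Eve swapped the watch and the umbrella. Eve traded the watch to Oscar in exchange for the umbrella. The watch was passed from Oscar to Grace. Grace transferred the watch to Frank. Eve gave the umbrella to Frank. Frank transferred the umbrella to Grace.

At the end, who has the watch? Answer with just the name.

Tracking all object holders:
Start: umbrella:Eve, watch:Frank
Event 1 (give watch: Frank -> Oscar). State: umbrella:Eve, watch:Oscar
Event 2 (swap watch<->umbrella: now watch:Eve, umbrella:Oscar). State: umbrella:Oscar, watch:Eve
Event 3 (swap watch<->umbrella: now watch:Oscar, umbrella:Eve). State: umbrella:Eve, watch:Oscar
Event 4 (give watch: Oscar -> Grace). State: umbrella:Eve, watch:Grace
Event 5 (give watch: Grace -> Frank). State: umbrella:Eve, watch:Frank
Event 6 (give umbrella: Eve -> Frank). State: umbrella:Frank, watch:Frank
Event 7 (give umbrella: Frank -> Grace). State: umbrella:Grace, watch:Frank

Final state: umbrella:Grace, watch:Frank
The watch is held by Frank.

Answer: Frank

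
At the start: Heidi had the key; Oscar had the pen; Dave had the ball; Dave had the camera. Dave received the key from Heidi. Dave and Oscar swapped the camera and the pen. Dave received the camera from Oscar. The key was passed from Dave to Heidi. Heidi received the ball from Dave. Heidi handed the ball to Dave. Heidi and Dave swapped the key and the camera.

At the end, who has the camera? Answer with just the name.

Answer: Heidi

Derivation:
Tracking all object holders:
Start: key:Heidi, pen:Oscar, ball:Dave, camera:Dave
Event 1 (give key: Heidi -> Dave). State: key:Dave, pen:Oscar, ball:Dave, camera:Dave
Event 2 (swap camera<->pen: now camera:Oscar, pen:Dave). State: key:Dave, pen:Dave, ball:Dave, camera:Oscar
Event 3 (give camera: Oscar -> Dave). State: key:Dave, pen:Dave, ball:Dave, camera:Dave
Event 4 (give key: Dave -> Heidi). State: key:Heidi, pen:Dave, ball:Dave, camera:Dave
Event 5 (give ball: Dave -> Heidi). State: key:Heidi, pen:Dave, ball:Heidi, camera:Dave
Event 6 (give ball: Heidi -> Dave). State: key:Heidi, pen:Dave, ball:Dave, camera:Dave
Event 7 (swap key<->camera: now key:Dave, camera:Heidi). State: key:Dave, pen:Dave, ball:Dave, camera:Heidi

Final state: key:Dave, pen:Dave, ball:Dave, camera:Heidi
The camera is held by Heidi.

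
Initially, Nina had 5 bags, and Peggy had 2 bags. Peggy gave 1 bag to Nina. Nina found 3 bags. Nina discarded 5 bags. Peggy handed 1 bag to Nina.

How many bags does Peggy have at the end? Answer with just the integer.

Answer: 0

Derivation:
Tracking counts step by step:
Start: Nina=5, Peggy=2
Event 1 (Peggy -> Nina, 1): Peggy: 2 -> 1, Nina: 5 -> 6. State: Nina=6, Peggy=1
Event 2 (Nina +3): Nina: 6 -> 9. State: Nina=9, Peggy=1
Event 3 (Nina -5): Nina: 9 -> 4. State: Nina=4, Peggy=1
Event 4 (Peggy -> Nina, 1): Peggy: 1 -> 0, Nina: 4 -> 5. State: Nina=5, Peggy=0

Peggy's final count: 0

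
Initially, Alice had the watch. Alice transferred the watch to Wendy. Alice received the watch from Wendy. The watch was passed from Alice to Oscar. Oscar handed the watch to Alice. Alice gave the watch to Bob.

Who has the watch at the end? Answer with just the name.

Answer: Bob

Derivation:
Tracking the watch through each event:
Start: Alice has the watch.
After event 1: Wendy has the watch.
After event 2: Alice has the watch.
After event 3: Oscar has the watch.
After event 4: Alice has the watch.
After event 5: Bob has the watch.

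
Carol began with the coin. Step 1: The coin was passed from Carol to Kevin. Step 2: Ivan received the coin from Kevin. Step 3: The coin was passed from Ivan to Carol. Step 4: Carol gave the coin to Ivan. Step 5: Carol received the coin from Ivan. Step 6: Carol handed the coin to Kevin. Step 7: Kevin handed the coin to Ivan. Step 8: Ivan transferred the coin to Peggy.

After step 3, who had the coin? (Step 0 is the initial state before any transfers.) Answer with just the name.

Answer: Carol

Derivation:
Tracking the coin holder through step 3:
After step 0 (start): Carol
After step 1: Kevin
After step 2: Ivan
After step 3: Carol

At step 3, the holder is Carol.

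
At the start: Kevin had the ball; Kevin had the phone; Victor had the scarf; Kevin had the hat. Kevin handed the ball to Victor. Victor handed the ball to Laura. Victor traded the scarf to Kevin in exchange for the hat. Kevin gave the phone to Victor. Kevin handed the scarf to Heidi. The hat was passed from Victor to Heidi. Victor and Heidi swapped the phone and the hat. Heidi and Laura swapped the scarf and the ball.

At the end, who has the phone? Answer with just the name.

Tracking all object holders:
Start: ball:Kevin, phone:Kevin, scarf:Victor, hat:Kevin
Event 1 (give ball: Kevin -> Victor). State: ball:Victor, phone:Kevin, scarf:Victor, hat:Kevin
Event 2 (give ball: Victor -> Laura). State: ball:Laura, phone:Kevin, scarf:Victor, hat:Kevin
Event 3 (swap scarf<->hat: now scarf:Kevin, hat:Victor). State: ball:Laura, phone:Kevin, scarf:Kevin, hat:Victor
Event 4 (give phone: Kevin -> Victor). State: ball:Laura, phone:Victor, scarf:Kevin, hat:Victor
Event 5 (give scarf: Kevin -> Heidi). State: ball:Laura, phone:Victor, scarf:Heidi, hat:Victor
Event 6 (give hat: Victor -> Heidi). State: ball:Laura, phone:Victor, scarf:Heidi, hat:Heidi
Event 7 (swap phone<->hat: now phone:Heidi, hat:Victor). State: ball:Laura, phone:Heidi, scarf:Heidi, hat:Victor
Event 8 (swap scarf<->ball: now scarf:Laura, ball:Heidi). State: ball:Heidi, phone:Heidi, scarf:Laura, hat:Victor

Final state: ball:Heidi, phone:Heidi, scarf:Laura, hat:Victor
The phone is held by Heidi.

Answer: Heidi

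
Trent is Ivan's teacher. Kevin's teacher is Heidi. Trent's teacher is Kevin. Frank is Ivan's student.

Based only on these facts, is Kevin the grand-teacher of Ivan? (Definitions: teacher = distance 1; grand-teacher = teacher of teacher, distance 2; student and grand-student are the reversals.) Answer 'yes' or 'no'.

Reconstructing the teacher chain from the given facts:
  Heidi -> Kevin -> Trent -> Ivan -> Frank
(each arrow means 'teacher of the next')
Positions in the chain (0 = top):
  position of Heidi: 0
  position of Kevin: 1
  position of Trent: 2
  position of Ivan: 3
  position of Frank: 4

Kevin is at position 1, Ivan is at position 3; signed distance (j - i) = 2.
'grand-teacher' requires j - i = 2. Actual distance is 2, so the relation HOLDS.

Answer: yes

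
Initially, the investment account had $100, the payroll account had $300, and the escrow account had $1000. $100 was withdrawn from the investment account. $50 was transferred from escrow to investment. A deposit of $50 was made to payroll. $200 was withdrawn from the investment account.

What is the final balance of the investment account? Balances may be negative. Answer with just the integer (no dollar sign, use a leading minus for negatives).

Answer: -150

Derivation:
Tracking account balances step by step:
Start: investment=100, payroll=300, escrow=1000
Event 1 (withdraw 100 from investment): investment: 100 - 100 = 0. Balances: investment=0, payroll=300, escrow=1000
Event 2 (transfer 50 escrow -> investment): escrow: 1000 - 50 = 950, investment: 0 + 50 = 50. Balances: investment=50, payroll=300, escrow=950
Event 3 (deposit 50 to payroll): payroll: 300 + 50 = 350. Balances: investment=50, payroll=350, escrow=950
Event 4 (withdraw 200 from investment): investment: 50 - 200 = -150. Balances: investment=-150, payroll=350, escrow=950

Final balance of investment: -150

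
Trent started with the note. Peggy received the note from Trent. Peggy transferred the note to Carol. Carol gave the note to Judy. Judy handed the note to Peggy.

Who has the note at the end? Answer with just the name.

Answer: Peggy

Derivation:
Tracking the note through each event:
Start: Trent has the note.
After event 1: Peggy has the note.
After event 2: Carol has the note.
After event 3: Judy has the note.
After event 4: Peggy has the note.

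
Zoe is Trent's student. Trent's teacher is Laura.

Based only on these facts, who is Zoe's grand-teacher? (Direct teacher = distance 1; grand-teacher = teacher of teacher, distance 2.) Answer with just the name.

Reconstructing the teacher chain from the given facts:
  Laura -> Trent -> Zoe
(each arrow means 'teacher of the next')
Positions in the chain (0 = top):
  position of Laura: 0
  position of Trent: 1
  position of Zoe: 2

Zoe is at position 2; the grand-teacher is 2 steps up the chain, i.e. position 0: Laura.

Answer: Laura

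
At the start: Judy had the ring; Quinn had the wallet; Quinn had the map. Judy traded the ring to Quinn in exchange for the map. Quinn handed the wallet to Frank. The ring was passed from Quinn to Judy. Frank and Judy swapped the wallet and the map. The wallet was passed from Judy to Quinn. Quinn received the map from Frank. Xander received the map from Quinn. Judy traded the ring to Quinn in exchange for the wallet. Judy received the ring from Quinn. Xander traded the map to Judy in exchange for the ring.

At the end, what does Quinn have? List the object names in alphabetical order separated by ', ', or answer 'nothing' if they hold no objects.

Tracking all object holders:
Start: ring:Judy, wallet:Quinn, map:Quinn
Event 1 (swap ring<->map: now ring:Quinn, map:Judy). State: ring:Quinn, wallet:Quinn, map:Judy
Event 2 (give wallet: Quinn -> Frank). State: ring:Quinn, wallet:Frank, map:Judy
Event 3 (give ring: Quinn -> Judy). State: ring:Judy, wallet:Frank, map:Judy
Event 4 (swap wallet<->map: now wallet:Judy, map:Frank). State: ring:Judy, wallet:Judy, map:Frank
Event 5 (give wallet: Judy -> Quinn). State: ring:Judy, wallet:Quinn, map:Frank
Event 6 (give map: Frank -> Quinn). State: ring:Judy, wallet:Quinn, map:Quinn
Event 7 (give map: Quinn -> Xander). State: ring:Judy, wallet:Quinn, map:Xander
Event 8 (swap ring<->wallet: now ring:Quinn, wallet:Judy). State: ring:Quinn, wallet:Judy, map:Xander
Event 9 (give ring: Quinn -> Judy). State: ring:Judy, wallet:Judy, map:Xander
Event 10 (swap map<->ring: now map:Judy, ring:Xander). State: ring:Xander, wallet:Judy, map:Judy

Final state: ring:Xander, wallet:Judy, map:Judy
Quinn holds: (nothing).

Answer: nothing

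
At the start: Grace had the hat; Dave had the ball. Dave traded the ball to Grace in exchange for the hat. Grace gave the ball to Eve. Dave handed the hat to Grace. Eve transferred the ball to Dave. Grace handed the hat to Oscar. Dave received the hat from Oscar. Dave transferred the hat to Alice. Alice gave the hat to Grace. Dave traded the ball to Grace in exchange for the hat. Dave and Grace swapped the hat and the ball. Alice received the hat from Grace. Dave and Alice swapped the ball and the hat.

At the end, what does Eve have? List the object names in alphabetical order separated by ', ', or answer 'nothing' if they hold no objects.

Tracking all object holders:
Start: hat:Grace, ball:Dave
Event 1 (swap ball<->hat: now ball:Grace, hat:Dave). State: hat:Dave, ball:Grace
Event 2 (give ball: Grace -> Eve). State: hat:Dave, ball:Eve
Event 3 (give hat: Dave -> Grace). State: hat:Grace, ball:Eve
Event 4 (give ball: Eve -> Dave). State: hat:Grace, ball:Dave
Event 5 (give hat: Grace -> Oscar). State: hat:Oscar, ball:Dave
Event 6 (give hat: Oscar -> Dave). State: hat:Dave, ball:Dave
Event 7 (give hat: Dave -> Alice). State: hat:Alice, ball:Dave
Event 8 (give hat: Alice -> Grace). State: hat:Grace, ball:Dave
Event 9 (swap ball<->hat: now ball:Grace, hat:Dave). State: hat:Dave, ball:Grace
Event 10 (swap hat<->ball: now hat:Grace, ball:Dave). State: hat:Grace, ball:Dave
Event 11 (give hat: Grace -> Alice). State: hat:Alice, ball:Dave
Event 12 (swap ball<->hat: now ball:Alice, hat:Dave). State: hat:Dave, ball:Alice

Final state: hat:Dave, ball:Alice
Eve holds: (nothing).

Answer: nothing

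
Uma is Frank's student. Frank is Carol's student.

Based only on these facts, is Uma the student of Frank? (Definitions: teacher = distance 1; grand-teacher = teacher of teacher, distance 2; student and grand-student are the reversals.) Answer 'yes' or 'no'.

Reconstructing the teacher chain from the given facts:
  Carol -> Frank -> Uma
(each arrow means 'teacher of the next')
Positions in the chain (0 = top):
  position of Carol: 0
  position of Frank: 1
  position of Uma: 2

Uma is at position 2, Frank is at position 1; signed distance (j - i) = -1.
'student' requires j - i = -1. Actual distance is -1, so the relation HOLDS.

Answer: yes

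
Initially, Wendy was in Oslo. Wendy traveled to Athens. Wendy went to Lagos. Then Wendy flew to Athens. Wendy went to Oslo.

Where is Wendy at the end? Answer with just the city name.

Tracking Wendy's location:
Start: Wendy is in Oslo.
After move 1: Oslo -> Athens. Wendy is in Athens.
After move 2: Athens -> Lagos. Wendy is in Lagos.
After move 3: Lagos -> Athens. Wendy is in Athens.
After move 4: Athens -> Oslo. Wendy is in Oslo.

Answer: Oslo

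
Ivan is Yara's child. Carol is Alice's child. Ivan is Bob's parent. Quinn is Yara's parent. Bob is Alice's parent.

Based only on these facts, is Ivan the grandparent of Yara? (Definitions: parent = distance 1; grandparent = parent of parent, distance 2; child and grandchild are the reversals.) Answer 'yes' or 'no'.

Reconstructing the parent chain from the given facts:
  Quinn -> Yara -> Ivan -> Bob -> Alice -> Carol
(each arrow means 'parent of the next')
Positions in the chain (0 = top):
  position of Quinn: 0
  position of Yara: 1
  position of Ivan: 2
  position of Bob: 3
  position of Alice: 4
  position of Carol: 5

Ivan is at position 2, Yara is at position 1; signed distance (j - i) = -1.
'grandparent' requires j - i = 2. Actual distance is -1, so the relation does NOT hold.

Answer: no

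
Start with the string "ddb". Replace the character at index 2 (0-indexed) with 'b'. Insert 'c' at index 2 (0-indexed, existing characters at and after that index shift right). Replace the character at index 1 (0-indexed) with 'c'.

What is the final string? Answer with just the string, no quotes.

Answer: dccb

Derivation:
Applying each edit step by step:
Start: "ddb"
Op 1 (replace idx 2: 'b' -> 'b'): "ddb" -> "ddb"
Op 2 (insert 'c' at idx 2): "ddb" -> "ddcb"
Op 3 (replace idx 1: 'd' -> 'c'): "ddcb" -> "dccb"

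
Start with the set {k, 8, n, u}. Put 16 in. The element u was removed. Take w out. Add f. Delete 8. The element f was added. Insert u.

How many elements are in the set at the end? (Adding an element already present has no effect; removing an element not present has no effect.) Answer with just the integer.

Tracking the set through each operation:
Start: {8, k, n, u}
Event 1 (add 16): added. Set: {16, 8, k, n, u}
Event 2 (remove u): removed. Set: {16, 8, k, n}
Event 3 (remove w): not present, no change. Set: {16, 8, k, n}
Event 4 (add f): added. Set: {16, 8, f, k, n}
Event 5 (remove 8): removed. Set: {16, f, k, n}
Event 6 (add f): already present, no change. Set: {16, f, k, n}
Event 7 (add u): added. Set: {16, f, k, n, u}

Final set: {16, f, k, n, u} (size 5)

Answer: 5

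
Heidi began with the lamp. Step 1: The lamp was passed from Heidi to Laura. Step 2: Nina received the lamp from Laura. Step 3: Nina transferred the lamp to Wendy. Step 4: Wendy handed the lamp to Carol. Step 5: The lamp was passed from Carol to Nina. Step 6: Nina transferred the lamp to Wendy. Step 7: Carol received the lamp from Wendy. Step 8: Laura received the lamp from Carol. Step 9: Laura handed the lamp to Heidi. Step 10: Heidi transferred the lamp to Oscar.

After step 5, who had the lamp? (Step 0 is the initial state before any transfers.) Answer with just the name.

Answer: Nina

Derivation:
Tracking the lamp holder through step 5:
After step 0 (start): Heidi
After step 1: Laura
After step 2: Nina
After step 3: Wendy
After step 4: Carol
After step 5: Nina

At step 5, the holder is Nina.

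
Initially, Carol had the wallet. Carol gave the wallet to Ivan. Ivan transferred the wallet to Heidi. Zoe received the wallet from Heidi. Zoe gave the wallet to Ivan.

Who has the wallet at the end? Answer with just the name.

Answer: Ivan

Derivation:
Tracking the wallet through each event:
Start: Carol has the wallet.
After event 1: Ivan has the wallet.
After event 2: Heidi has the wallet.
After event 3: Zoe has the wallet.
After event 4: Ivan has the wallet.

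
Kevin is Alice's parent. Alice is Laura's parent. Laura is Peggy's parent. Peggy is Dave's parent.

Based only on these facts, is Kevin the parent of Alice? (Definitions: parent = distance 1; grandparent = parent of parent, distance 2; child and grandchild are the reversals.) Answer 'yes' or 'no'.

Reconstructing the parent chain from the given facts:
  Kevin -> Alice -> Laura -> Peggy -> Dave
(each arrow means 'parent of the next')
Positions in the chain (0 = top):
  position of Kevin: 0
  position of Alice: 1
  position of Laura: 2
  position of Peggy: 3
  position of Dave: 4

Kevin is at position 0, Alice is at position 1; signed distance (j - i) = 1.
'parent' requires j - i = 1. Actual distance is 1, so the relation HOLDS.

Answer: yes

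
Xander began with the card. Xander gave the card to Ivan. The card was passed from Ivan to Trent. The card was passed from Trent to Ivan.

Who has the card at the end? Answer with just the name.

Answer: Ivan

Derivation:
Tracking the card through each event:
Start: Xander has the card.
After event 1: Ivan has the card.
After event 2: Trent has the card.
After event 3: Ivan has the card.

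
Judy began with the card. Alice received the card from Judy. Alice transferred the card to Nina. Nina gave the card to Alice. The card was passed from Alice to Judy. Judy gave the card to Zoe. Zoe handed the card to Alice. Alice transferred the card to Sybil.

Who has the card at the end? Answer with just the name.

Tracking the card through each event:
Start: Judy has the card.
After event 1: Alice has the card.
After event 2: Nina has the card.
After event 3: Alice has the card.
After event 4: Judy has the card.
After event 5: Zoe has the card.
After event 6: Alice has the card.
After event 7: Sybil has the card.

Answer: Sybil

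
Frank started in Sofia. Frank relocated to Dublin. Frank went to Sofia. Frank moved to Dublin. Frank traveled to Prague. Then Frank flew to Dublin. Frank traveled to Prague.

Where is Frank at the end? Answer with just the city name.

Answer: Prague

Derivation:
Tracking Frank's location:
Start: Frank is in Sofia.
After move 1: Sofia -> Dublin. Frank is in Dublin.
After move 2: Dublin -> Sofia. Frank is in Sofia.
After move 3: Sofia -> Dublin. Frank is in Dublin.
After move 4: Dublin -> Prague. Frank is in Prague.
After move 5: Prague -> Dublin. Frank is in Dublin.
After move 6: Dublin -> Prague. Frank is in Prague.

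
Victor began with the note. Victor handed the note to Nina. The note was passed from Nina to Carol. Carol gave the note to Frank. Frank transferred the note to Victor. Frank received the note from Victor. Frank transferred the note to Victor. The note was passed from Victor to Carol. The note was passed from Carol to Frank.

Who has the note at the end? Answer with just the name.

Answer: Frank

Derivation:
Tracking the note through each event:
Start: Victor has the note.
After event 1: Nina has the note.
After event 2: Carol has the note.
After event 3: Frank has the note.
After event 4: Victor has the note.
After event 5: Frank has the note.
After event 6: Victor has the note.
After event 7: Carol has the note.
After event 8: Frank has the note.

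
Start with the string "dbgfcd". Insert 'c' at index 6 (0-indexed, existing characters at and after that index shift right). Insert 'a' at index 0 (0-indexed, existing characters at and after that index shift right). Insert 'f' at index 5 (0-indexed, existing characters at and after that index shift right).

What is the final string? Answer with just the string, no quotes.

Applying each edit step by step:
Start: "dbgfcd"
Op 1 (insert 'c' at idx 6): "dbgfcd" -> "dbgfcdc"
Op 2 (insert 'a' at idx 0): "dbgfcdc" -> "adbgfcdc"
Op 3 (insert 'f' at idx 5): "adbgfcdc" -> "adbgffcdc"

Answer: adbgffcdc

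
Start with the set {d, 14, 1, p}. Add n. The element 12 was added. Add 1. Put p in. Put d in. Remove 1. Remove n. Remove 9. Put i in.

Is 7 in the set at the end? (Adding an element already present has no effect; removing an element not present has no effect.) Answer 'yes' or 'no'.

Tracking the set through each operation:
Start: {1, 14, d, p}
Event 1 (add n): added. Set: {1, 14, d, n, p}
Event 2 (add 12): added. Set: {1, 12, 14, d, n, p}
Event 3 (add 1): already present, no change. Set: {1, 12, 14, d, n, p}
Event 4 (add p): already present, no change. Set: {1, 12, 14, d, n, p}
Event 5 (add d): already present, no change. Set: {1, 12, 14, d, n, p}
Event 6 (remove 1): removed. Set: {12, 14, d, n, p}
Event 7 (remove n): removed. Set: {12, 14, d, p}
Event 8 (remove 9): not present, no change. Set: {12, 14, d, p}
Event 9 (add i): added. Set: {12, 14, d, i, p}

Final set: {12, 14, d, i, p} (size 5)
7 is NOT in the final set.

Answer: no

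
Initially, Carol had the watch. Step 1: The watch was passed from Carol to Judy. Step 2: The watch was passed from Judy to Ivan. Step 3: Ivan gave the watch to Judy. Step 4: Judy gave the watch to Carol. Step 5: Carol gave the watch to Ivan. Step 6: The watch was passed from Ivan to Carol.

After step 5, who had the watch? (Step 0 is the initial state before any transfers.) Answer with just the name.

Tracking the watch holder through step 5:
After step 0 (start): Carol
After step 1: Judy
After step 2: Ivan
After step 3: Judy
After step 4: Carol
After step 5: Ivan

At step 5, the holder is Ivan.

Answer: Ivan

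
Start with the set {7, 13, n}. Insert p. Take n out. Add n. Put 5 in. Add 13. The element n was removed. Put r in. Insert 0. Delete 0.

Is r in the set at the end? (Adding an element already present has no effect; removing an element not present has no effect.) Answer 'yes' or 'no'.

Answer: yes

Derivation:
Tracking the set through each operation:
Start: {13, 7, n}
Event 1 (add p): added. Set: {13, 7, n, p}
Event 2 (remove n): removed. Set: {13, 7, p}
Event 3 (add n): added. Set: {13, 7, n, p}
Event 4 (add 5): added. Set: {13, 5, 7, n, p}
Event 5 (add 13): already present, no change. Set: {13, 5, 7, n, p}
Event 6 (remove n): removed. Set: {13, 5, 7, p}
Event 7 (add r): added. Set: {13, 5, 7, p, r}
Event 8 (add 0): added. Set: {0, 13, 5, 7, p, r}
Event 9 (remove 0): removed. Set: {13, 5, 7, p, r}

Final set: {13, 5, 7, p, r} (size 5)
r is in the final set.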